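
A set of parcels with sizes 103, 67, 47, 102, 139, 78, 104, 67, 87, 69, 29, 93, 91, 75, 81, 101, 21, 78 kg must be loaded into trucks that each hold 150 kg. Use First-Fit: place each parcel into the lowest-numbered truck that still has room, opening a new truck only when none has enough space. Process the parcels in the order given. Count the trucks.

truck 1: place 103 kg, 47 kg left
truck 2: place 67 kg, 83 kg left
truck 1: place 47 kg, 0 kg left
truck 3: place 102 kg, 48 kg left
truck 4: place 139 kg, 11 kg left
truck 2: place 78 kg, 5 kg left
truck 5: place 104 kg, 46 kg left
truck 6: place 67 kg, 83 kg left
truck 7: place 87 kg, 63 kg left
truck 6: place 69 kg, 14 kg left
truck 3: place 29 kg, 19 kg left
truck 8: place 93 kg, 57 kg left
truck 9: place 91 kg, 59 kg left
truck 10: place 75 kg, 75 kg left
truck 11: place 81 kg, 69 kg left
truck 12: place 101 kg, 49 kg left
truck 5: place 21 kg, 25 kg left
truck 13: place 78 kg, 72 kg left

13 trucks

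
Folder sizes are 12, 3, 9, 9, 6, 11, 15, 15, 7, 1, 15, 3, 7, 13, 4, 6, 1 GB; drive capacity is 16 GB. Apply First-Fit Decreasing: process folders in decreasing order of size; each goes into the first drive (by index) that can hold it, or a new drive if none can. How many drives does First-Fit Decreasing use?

9

Sorted descending: 15, 15, 15, 13, 12, 11, 9, 9, 7, 7, 6, 6, 4, 3, 3, 1, 1.
15 GB → drive 1 (remaining 1 GB)
15 GB → drive 2 (remaining 1 GB)
15 GB → drive 3 (remaining 1 GB)
13 GB → drive 4 (remaining 3 GB)
12 GB → drive 5 (remaining 4 GB)
11 GB → drive 6 (remaining 5 GB)
9 GB → drive 7 (remaining 7 GB)
9 GB → drive 8 (remaining 7 GB)
7 GB → drive 7 (remaining 0 GB)
7 GB → drive 8 (remaining 0 GB)
6 GB → drive 9 (remaining 10 GB)
6 GB → drive 9 (remaining 4 GB)
4 GB → drive 5 (remaining 0 GB)
3 GB → drive 4 (remaining 0 GB)
3 GB → drive 6 (remaining 2 GB)
1 GB → drive 1 (remaining 0 GB)
1 GB → drive 2 (remaining 0 GB)
Final drives: [15,1] [15,1] [15] [13,3] [12,4] [11,3] [9,7] [9,7] [6,6].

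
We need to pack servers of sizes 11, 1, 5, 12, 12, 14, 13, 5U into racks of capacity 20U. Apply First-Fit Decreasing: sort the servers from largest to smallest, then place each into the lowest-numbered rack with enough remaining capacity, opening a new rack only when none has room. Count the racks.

Sorted descending: 14, 13, 12, 12, 11, 5, 5, 1.
Put 14U in rack 1; 6U remain.
Put 13U in rack 2; 7U remain.
Put 12U in rack 3; 8U remain.
Put 12U in rack 4; 8U remain.
Put 11U in rack 5; 9U remain.
Put 5U in rack 1; 1U remain.
Put 5U in rack 2; 2U remain.
Put 1U in rack 1; 0U remain.
Final racks: [14,5,1] [13,5] [12] [12] [11].

5 racks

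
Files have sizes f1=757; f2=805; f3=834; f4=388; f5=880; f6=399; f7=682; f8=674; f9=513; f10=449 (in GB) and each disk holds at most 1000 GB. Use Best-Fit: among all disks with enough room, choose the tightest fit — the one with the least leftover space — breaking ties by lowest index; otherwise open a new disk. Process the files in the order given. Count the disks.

8 disks

disk 1: place f1 (757 GB), 243 GB left
disk 2: place f2 (805 GB), 195 GB left
disk 3: place f3 (834 GB), 166 GB left
disk 4: place f4 (388 GB), 612 GB left
disk 5: place f5 (880 GB), 120 GB left
disk 4: place f6 (399 GB), 213 GB left
disk 6: place f7 (682 GB), 318 GB left
disk 7: place f8 (674 GB), 326 GB left
disk 8: place f9 (513 GB), 487 GB left
disk 8: place f10 (449 GB), 38 GB left
Final disks: [757] [805] [834] [388,399] [880] [682] [674] [513,449].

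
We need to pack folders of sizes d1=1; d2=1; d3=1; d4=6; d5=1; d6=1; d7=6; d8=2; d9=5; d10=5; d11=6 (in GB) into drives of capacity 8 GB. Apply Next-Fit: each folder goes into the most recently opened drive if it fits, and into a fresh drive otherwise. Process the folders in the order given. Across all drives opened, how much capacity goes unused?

drive 1: place d1 (1 GB), 7 GB left
drive 1: place d2 (1 GB), 6 GB left
drive 1: place d3 (1 GB), 5 GB left
drive 2: place d4 (6 GB), 2 GB left
drive 2: place d5 (1 GB), 1 GB left
drive 2: place d6 (1 GB), 0 GB left
drive 3: place d7 (6 GB), 2 GB left
drive 3: place d8 (2 GB), 0 GB left
drive 4: place d9 (5 GB), 3 GB left
drive 5: place d10 (5 GB), 3 GB left
drive 6: place d11 (6 GB), 2 GB left
6 drives × 8 GB = 48 GB; used 35 GB; unused 13 GB.

13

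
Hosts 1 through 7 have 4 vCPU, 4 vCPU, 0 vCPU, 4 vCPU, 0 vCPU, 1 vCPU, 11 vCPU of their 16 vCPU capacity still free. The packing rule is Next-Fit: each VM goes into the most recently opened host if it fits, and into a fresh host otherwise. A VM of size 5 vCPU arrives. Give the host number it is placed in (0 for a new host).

Next-Fit only looks at host 7, which has 11 vCPU free.
5 vCPU fits there.

7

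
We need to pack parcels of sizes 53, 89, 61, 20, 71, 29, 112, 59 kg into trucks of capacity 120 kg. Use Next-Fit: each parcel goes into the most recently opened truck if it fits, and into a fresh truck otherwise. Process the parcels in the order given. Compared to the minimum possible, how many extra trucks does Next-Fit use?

Next-Fit: [53] [89] [61,20] [71,29] [112] [59] → 6 trucks.
Total size 494 kg; any packing needs at least ⌈494/120⌉ = 5 trucks.
An optimal packing achieves that bound: [112] [89,29] [71,20] [61,59] [53] → 5 trucks.
Excess: 6 − 5 = 1.

1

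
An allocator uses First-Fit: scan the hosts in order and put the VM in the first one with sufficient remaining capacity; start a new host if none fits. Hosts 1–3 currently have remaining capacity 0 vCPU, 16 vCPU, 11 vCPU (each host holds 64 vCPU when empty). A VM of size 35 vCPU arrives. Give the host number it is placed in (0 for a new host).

0

No host has ≥ 35 vCPU free, so a new host is opened.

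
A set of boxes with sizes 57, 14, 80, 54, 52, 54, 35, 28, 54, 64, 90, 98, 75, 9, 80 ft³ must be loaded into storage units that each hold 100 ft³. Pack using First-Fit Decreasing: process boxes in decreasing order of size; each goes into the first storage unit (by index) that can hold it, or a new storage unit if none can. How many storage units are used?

Sorted descending: 98, 90, 80, 80, 75, 64, 57, 54, 54, 54, 52, 35, 28, 14, 9.
storage unit 1: place 98 ft³, 2 ft³ left
storage unit 2: place 90 ft³, 10 ft³ left
storage unit 3: place 80 ft³, 20 ft³ left
storage unit 4: place 80 ft³, 20 ft³ left
storage unit 5: place 75 ft³, 25 ft³ left
storage unit 6: place 64 ft³, 36 ft³ left
storage unit 7: place 57 ft³, 43 ft³ left
storage unit 8: place 54 ft³, 46 ft³ left
storage unit 9: place 54 ft³, 46 ft³ left
storage unit 10: place 54 ft³, 46 ft³ left
storage unit 11: place 52 ft³, 48 ft³ left
storage unit 6: place 35 ft³, 1 ft³ left
storage unit 7: place 28 ft³, 15 ft³ left
storage unit 3: place 14 ft³, 6 ft³ left
storage unit 2: place 9 ft³, 1 ft³ left

11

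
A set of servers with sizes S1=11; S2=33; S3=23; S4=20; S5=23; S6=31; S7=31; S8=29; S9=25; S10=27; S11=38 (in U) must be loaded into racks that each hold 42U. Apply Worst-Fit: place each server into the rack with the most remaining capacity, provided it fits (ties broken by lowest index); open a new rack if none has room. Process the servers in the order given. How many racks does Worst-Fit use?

10

S1 (11U) → rack 1 (remaining 31U)
S2 (33U) → rack 2 (remaining 9U)
S3 (23U) → rack 1 (remaining 8U)
S4 (20U) → rack 3 (remaining 22U)
S5 (23U) → rack 4 (remaining 19U)
S6 (31U) → rack 5 (remaining 11U)
S7 (31U) → rack 6 (remaining 11U)
S8 (29U) → rack 7 (remaining 13U)
S9 (25U) → rack 8 (remaining 17U)
S10 (27U) → rack 9 (remaining 15U)
S11 (38U) → rack 10 (remaining 4U)
Final racks: [11,23] [33] [20] [23] [31] [31] [29] [25] [27] [38].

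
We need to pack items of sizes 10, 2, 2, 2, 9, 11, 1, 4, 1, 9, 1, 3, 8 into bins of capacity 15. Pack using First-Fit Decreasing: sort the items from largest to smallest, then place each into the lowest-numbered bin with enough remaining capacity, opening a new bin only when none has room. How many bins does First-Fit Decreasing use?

5

Sorted descending: 11, 10, 9, 9, 8, 4, 3, 2, 2, 2, 1, 1, 1.
Put 11 in bin 1; 4 remain.
Put 10 in bin 2; 5 remain.
Put 9 in bin 3; 6 remain.
Put 9 in bin 4; 6 remain.
Put 8 in bin 5; 7 remain.
Put 4 in bin 1; 0 remain.
Put 3 in bin 2; 2 remain.
Put 2 in bin 2; 0 remain.
Put 2 in bin 3; 4 remain.
Put 2 in bin 3; 2 remain.
Put 1 in bin 3; 1 remain.
Put 1 in bin 3; 0 remain.
Put 1 in bin 4; 5 remain.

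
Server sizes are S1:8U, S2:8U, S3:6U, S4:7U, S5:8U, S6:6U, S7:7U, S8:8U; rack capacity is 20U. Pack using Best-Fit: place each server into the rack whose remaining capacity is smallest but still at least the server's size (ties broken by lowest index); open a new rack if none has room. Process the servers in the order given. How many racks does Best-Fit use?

4

S1 (8U) → rack 1 (remaining 12U)
S2 (8U) → rack 1 (remaining 4U)
S3 (6U) → rack 2 (remaining 14U)
S4 (7U) → rack 2 (remaining 7U)
S5 (8U) → rack 3 (remaining 12U)
S6 (6U) → rack 2 (remaining 1U)
S7 (7U) → rack 3 (remaining 5U)
S8 (8U) → rack 4 (remaining 12U)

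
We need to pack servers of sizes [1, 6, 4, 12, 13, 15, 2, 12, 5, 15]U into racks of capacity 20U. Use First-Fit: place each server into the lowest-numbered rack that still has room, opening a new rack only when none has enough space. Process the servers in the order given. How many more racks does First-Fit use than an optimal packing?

1

First-Fit: [1,6,4,2,5] [12] [13] [15] [12] [15] → 6 racks.
Total size 85U; any packing needs at least ⌈85/20⌉ = 5 racks.
An optimal packing achieves that bound: [15,5] [15,4,1] [13,6] [12,2] [12] → 5 racks.
Excess: 6 − 5 = 1.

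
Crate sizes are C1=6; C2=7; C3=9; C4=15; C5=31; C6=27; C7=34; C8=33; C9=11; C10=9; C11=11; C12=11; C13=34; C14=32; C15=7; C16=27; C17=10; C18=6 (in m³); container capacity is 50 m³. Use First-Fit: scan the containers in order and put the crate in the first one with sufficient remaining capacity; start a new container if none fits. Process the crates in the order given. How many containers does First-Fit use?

8

container 1: place C1 (6 m³), 44 m³ left
container 1: place C2 (7 m³), 37 m³ left
container 1: place C3 (9 m³), 28 m³ left
container 1: place C4 (15 m³), 13 m³ left
container 2: place C5 (31 m³), 19 m³ left
container 3: place C6 (27 m³), 23 m³ left
container 4: place C7 (34 m³), 16 m³ left
container 5: place C8 (33 m³), 17 m³ left
container 1: place C9 (11 m³), 2 m³ left
container 2: place C10 (9 m³), 10 m³ left
container 3: place C11 (11 m³), 12 m³ left
container 3: place C12 (11 m³), 1 m³ left
container 6: place C13 (34 m³), 16 m³ left
container 7: place C14 (32 m³), 18 m³ left
container 2: place C15 (7 m³), 3 m³ left
container 8: place C16 (27 m³), 23 m³ left
container 4: place C17 (10 m³), 6 m³ left
container 4: place C18 (6 m³), 0 m³ left
Final containers: [6,7,9,15,11] [31,9,7] [27,11,11] [34,10,6] [33] [34] [32] [27].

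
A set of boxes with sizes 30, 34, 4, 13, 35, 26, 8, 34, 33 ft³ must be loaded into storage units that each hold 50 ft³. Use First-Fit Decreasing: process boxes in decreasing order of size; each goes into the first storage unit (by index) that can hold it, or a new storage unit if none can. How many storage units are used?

Sorted descending: 35, 34, 34, 33, 30, 26, 13, 8, 4.
storage unit 1: place 35 ft³, 15 ft³ left
storage unit 2: place 34 ft³, 16 ft³ left
storage unit 3: place 34 ft³, 16 ft³ left
storage unit 4: place 33 ft³, 17 ft³ left
storage unit 5: place 30 ft³, 20 ft³ left
storage unit 6: place 26 ft³, 24 ft³ left
storage unit 1: place 13 ft³, 2 ft³ left
storage unit 2: place 8 ft³, 8 ft³ left
storage unit 2: place 4 ft³, 4 ft³ left

6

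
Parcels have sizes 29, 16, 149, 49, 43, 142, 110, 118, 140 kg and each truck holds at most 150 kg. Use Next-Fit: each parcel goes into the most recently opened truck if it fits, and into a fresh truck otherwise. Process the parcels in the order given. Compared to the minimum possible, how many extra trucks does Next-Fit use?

1

Next-Fit: [29,16] [149] [49,43] [142] [110] [118] [140] → 7 trucks.
Total size 796 kg; any packing needs at least ⌈796/150⌉ = 6 trucks.
An optimal packing achieves that bound: [149] [142] [140] [118,29] [110,16] [49,43] → 6 trucks.
Excess: 7 − 6 = 1.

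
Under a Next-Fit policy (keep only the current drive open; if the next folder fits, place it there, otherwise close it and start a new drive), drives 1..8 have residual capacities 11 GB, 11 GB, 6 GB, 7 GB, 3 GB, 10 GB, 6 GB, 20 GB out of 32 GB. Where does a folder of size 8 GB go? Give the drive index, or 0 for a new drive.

Next-Fit only looks at drive 8, which has 20 GB free.
8 GB fits there.

8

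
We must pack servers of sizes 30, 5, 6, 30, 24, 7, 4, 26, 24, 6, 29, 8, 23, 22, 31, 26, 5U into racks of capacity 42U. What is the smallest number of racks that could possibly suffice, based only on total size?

8 racks

Total size = 30 + 5 + 6 + 30 + 24 + 7 + 4 + 26 + 24 + 6 + 29 + 8 + 23 + 22 + 31 + 26 + 5 = 306U.
⌈306 / 42⌉ = 8.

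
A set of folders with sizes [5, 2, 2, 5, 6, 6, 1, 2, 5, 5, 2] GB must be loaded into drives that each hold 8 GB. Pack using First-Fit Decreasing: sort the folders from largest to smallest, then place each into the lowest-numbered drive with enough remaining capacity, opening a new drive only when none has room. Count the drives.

6

Sorted descending: 6, 6, 5, 5, 5, 5, 2, 2, 2, 2, 1.
drive 1: place 6 GB, 2 GB left
drive 2: place 6 GB, 2 GB left
drive 3: place 5 GB, 3 GB left
drive 4: place 5 GB, 3 GB left
drive 5: place 5 GB, 3 GB left
drive 6: place 5 GB, 3 GB left
drive 1: place 2 GB, 0 GB left
drive 2: place 2 GB, 0 GB left
drive 3: place 2 GB, 1 GB left
drive 4: place 2 GB, 1 GB left
drive 3: place 1 GB, 0 GB left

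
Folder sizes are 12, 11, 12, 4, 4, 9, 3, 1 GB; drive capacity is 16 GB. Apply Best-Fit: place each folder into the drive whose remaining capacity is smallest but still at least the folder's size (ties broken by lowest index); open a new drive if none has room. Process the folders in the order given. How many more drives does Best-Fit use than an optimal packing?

0

Best-Fit: [12,4] [11,3,1] [12,4] [9] → 4 drives.
Total size 56 GB; any packing needs at least ⌈56/16⌉ = 4 drives.
So 4 is already optimal.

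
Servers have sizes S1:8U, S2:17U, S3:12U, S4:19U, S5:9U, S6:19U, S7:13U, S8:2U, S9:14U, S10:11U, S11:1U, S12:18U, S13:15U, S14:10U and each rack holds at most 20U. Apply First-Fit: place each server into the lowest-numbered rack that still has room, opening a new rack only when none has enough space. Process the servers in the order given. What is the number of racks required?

rack 1: place S1 (8U), 12U left
rack 2: place S2 (17U), 3U left
rack 1: place S3 (12U), 0U left
rack 3: place S4 (19U), 1U left
rack 4: place S5 (9U), 11U left
rack 5: place S6 (19U), 1U left
rack 6: place S7 (13U), 7U left
rack 2: place S8 (2U), 1U left
rack 7: place S9 (14U), 6U left
rack 4: place S10 (11U), 0U left
rack 2: place S11 (1U), 0U left
rack 8: place S12 (18U), 2U left
rack 9: place S13 (15U), 5U left
rack 10: place S14 (10U), 10U left

10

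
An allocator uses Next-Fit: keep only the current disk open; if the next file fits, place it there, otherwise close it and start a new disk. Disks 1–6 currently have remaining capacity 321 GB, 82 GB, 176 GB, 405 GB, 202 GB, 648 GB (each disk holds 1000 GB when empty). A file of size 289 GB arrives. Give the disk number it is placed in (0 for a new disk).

6

Next-Fit only looks at disk 6, which has 648 GB free.
289 GB fits there.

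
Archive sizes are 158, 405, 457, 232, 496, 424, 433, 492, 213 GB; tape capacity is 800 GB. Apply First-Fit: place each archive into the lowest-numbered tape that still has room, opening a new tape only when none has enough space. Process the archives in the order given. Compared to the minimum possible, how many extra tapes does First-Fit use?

0

First-Fit: [158,405,232] [457,213] [496] [424] [433] [492] → 6 tapes.
6 archives exceed 400 GB (half the capacity), and no two of those can share a tape, so at least 6 tapes are needed.
So 6 is already optimal.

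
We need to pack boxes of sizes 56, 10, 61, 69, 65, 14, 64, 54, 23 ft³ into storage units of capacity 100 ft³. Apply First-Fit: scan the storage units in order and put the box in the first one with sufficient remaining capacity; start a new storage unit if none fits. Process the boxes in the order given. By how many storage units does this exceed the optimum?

0

First-Fit: [56,10,14] [61,23] [69] [65] [64] [54] → 6 storage units.
6 boxes exceed 50 ft³ (half the capacity), and no two of those can share a storage unit, so at least 6 storage units are needed.
So 6 is already optimal.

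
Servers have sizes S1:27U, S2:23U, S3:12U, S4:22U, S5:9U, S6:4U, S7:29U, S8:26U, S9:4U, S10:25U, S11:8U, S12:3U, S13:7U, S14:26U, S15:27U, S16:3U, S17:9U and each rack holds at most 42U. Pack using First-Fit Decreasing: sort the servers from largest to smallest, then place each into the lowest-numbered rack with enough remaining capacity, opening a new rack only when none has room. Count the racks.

Sorted descending: 29, 27, 27, 26, 26, 25, 23, 22, 12, 9, 9, 8, 7, 4, 4, 3, 3.
Put 29U in rack 1; 13U remain.
Put 27U in rack 2; 15U remain.
Put 27U in rack 3; 15U remain.
Put 26U in rack 4; 16U remain.
Put 26U in rack 5; 16U remain.
Put 25U in rack 6; 17U remain.
Put 23U in rack 7; 19U remain.
Put 22U in rack 8; 20U remain.
Put 12U in rack 1; 1U remain.
Put 9U in rack 2; 6U remain.
Put 9U in rack 3; 6U remain.
Put 8U in rack 4; 8U remain.
Put 7U in rack 4; 1U remain.
Put 4U in rack 2; 2U remain.
Put 4U in rack 3; 2U remain.
Put 3U in rack 5; 13U remain.
Put 3U in rack 5; 10U remain.
Final racks: [29,12] [27,9,4] [27,9,4] [26,8,7] [26,3,3] [25] [23] [22].

8 racks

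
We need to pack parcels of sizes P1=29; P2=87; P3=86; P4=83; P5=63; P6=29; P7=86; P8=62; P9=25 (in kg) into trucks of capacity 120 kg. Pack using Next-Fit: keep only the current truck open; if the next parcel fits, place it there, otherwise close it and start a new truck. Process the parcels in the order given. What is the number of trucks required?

P1 (29 kg) → truck 1 (remaining 91 kg)
P2 (87 kg) → truck 1 (remaining 4 kg)
P3 (86 kg) → truck 2 (remaining 34 kg)
P4 (83 kg) → truck 3 (remaining 37 kg)
P5 (63 kg) → truck 4 (remaining 57 kg)
P6 (29 kg) → truck 4 (remaining 28 kg)
P7 (86 kg) → truck 5 (remaining 34 kg)
P8 (62 kg) → truck 6 (remaining 58 kg)
P9 (25 kg) → truck 6 (remaining 33 kg)

6 trucks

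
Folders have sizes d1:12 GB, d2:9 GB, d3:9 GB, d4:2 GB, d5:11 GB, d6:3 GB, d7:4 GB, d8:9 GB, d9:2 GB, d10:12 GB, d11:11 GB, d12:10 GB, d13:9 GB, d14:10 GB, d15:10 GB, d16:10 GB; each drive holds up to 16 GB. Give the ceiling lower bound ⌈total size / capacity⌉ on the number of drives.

Total size = 12 + 9 + 9 + 2 + 11 + 3 + 4 + 9 + 2 + 12 + 11 + 10 + 9 + 10 + 10 + 10 = 133 GB.
⌈133 / 16⌉ = 9.

9 drives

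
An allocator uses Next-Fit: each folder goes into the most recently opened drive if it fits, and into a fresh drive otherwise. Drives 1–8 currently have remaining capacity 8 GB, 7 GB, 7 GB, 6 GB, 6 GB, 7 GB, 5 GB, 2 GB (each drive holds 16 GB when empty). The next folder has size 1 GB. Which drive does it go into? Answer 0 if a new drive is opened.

8

Next-Fit only looks at drive 8, which has 2 GB free.
1 GB fits there.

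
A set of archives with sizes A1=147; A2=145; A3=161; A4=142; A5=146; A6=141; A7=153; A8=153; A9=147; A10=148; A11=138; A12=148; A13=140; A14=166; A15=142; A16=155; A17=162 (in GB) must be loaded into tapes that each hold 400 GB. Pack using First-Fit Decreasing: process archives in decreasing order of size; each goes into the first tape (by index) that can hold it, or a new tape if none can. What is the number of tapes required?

Sorted descending: 166, 162, 161, 155, 153, 153, 148, 148, 147, 147, 146, 145, 142, 142, 141, 140, 138.
tape 1: place 166 GB, 234 GB left
tape 1: place 162 GB, 72 GB left
tape 2: place 161 GB, 239 GB left
tape 2: place 155 GB, 84 GB left
tape 3: place 153 GB, 247 GB left
tape 3: place 153 GB, 94 GB left
tape 4: place 148 GB, 252 GB left
tape 4: place 148 GB, 104 GB left
tape 5: place 147 GB, 253 GB left
tape 5: place 147 GB, 106 GB left
tape 6: place 146 GB, 254 GB left
tape 6: place 145 GB, 109 GB left
tape 7: place 142 GB, 258 GB left
tape 7: place 142 GB, 116 GB left
tape 8: place 141 GB, 259 GB left
tape 8: place 140 GB, 119 GB left
tape 9: place 138 GB, 262 GB left
Final tapes: [166,162] [161,155] [153,153] [148,148] [147,147] [146,145] [142,142] [141,140] [138].

9 tapes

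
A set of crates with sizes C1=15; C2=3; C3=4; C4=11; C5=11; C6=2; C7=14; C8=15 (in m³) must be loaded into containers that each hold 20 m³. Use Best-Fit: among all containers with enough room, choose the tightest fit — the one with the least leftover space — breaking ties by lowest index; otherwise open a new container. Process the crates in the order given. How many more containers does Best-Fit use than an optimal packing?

0

Best-Fit: [15,3,2] [4,11] [11] [14] [15] → 5 containers.
5 crates exceed 10 m³ (half the capacity), and no two of those can share a container, so at least 5 containers are needed.
So 5 is already optimal.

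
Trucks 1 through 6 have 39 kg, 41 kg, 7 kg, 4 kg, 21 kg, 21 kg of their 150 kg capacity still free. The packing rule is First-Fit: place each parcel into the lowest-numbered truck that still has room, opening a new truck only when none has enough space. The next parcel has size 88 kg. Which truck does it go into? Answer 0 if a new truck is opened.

0

No truck has ≥ 88 kg free, so a new truck is opened.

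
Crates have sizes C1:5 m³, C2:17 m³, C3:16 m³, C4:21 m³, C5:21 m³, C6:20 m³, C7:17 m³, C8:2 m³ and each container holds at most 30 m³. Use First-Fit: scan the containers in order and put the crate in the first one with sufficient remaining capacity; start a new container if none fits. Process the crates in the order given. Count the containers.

6

C1 (5 m³) → container 1 (remaining 25 m³)
C2 (17 m³) → container 1 (remaining 8 m³)
C3 (16 m³) → container 2 (remaining 14 m³)
C4 (21 m³) → container 3 (remaining 9 m³)
C5 (21 m³) → container 4 (remaining 9 m³)
C6 (20 m³) → container 5 (remaining 10 m³)
C7 (17 m³) → container 6 (remaining 13 m³)
C8 (2 m³) → container 1 (remaining 6 m³)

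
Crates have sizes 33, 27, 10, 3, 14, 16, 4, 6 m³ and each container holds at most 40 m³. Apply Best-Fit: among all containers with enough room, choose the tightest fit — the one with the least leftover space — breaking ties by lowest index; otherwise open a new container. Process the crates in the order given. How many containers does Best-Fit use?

container 1: place 33 m³, 7 m³ left
container 2: place 27 m³, 13 m³ left
container 2: place 10 m³, 3 m³ left
container 2: place 3 m³, 0 m³ left
container 3: place 14 m³, 26 m³ left
container 3: place 16 m³, 10 m³ left
container 1: place 4 m³, 3 m³ left
container 3: place 6 m³, 4 m³ left
Final containers: [33,4] [27,10,3] [14,16,6].

3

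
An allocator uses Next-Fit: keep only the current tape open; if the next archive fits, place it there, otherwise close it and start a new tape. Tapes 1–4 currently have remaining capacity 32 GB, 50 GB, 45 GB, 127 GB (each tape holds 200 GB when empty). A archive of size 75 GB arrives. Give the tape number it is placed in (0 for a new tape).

4

Next-Fit only looks at tape 4, which has 127 GB free.
75 GB fits there.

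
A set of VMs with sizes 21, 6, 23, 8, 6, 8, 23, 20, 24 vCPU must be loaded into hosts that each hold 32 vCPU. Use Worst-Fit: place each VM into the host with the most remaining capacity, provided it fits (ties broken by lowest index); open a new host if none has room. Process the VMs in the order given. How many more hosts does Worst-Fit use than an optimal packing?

1

Worst-Fit: [21,6] [23,8] [6,8] [23] [20] [24] → 6 hosts.
Total size 139 vCPU; any packing needs at least ⌈139/32⌉ = 5 hosts.
An optimal packing achieves that bound: [24,8] [23,8] [23,6] [21,6] [20] → 5 hosts.
Excess: 6 − 5 = 1.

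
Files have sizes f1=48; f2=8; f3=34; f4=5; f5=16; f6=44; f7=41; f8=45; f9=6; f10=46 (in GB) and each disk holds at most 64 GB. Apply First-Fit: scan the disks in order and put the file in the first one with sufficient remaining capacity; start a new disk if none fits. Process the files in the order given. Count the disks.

6

disk 1: place f1 (48 GB), 16 GB left
disk 1: place f2 (8 GB), 8 GB left
disk 2: place f3 (34 GB), 30 GB left
disk 1: place f4 (5 GB), 3 GB left
disk 2: place f5 (16 GB), 14 GB left
disk 3: place f6 (44 GB), 20 GB left
disk 4: place f7 (41 GB), 23 GB left
disk 5: place f8 (45 GB), 19 GB left
disk 2: place f9 (6 GB), 8 GB left
disk 6: place f10 (46 GB), 18 GB left
Final disks: [48,8,5] [34,16,6] [44] [41] [45] [46].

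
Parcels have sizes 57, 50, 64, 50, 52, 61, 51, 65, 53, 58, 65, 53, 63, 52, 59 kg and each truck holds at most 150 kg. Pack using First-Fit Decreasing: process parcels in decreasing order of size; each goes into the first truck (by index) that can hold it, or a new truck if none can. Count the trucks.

Sorted descending: 65, 65, 64, 63, 61, 59, 58, 57, 53, 53, 52, 52, 51, 50, 50.
truck 1: place 65 kg, 85 kg left
truck 1: place 65 kg, 20 kg left
truck 2: place 64 kg, 86 kg left
truck 2: place 63 kg, 23 kg left
truck 3: place 61 kg, 89 kg left
truck 3: place 59 kg, 30 kg left
truck 4: place 58 kg, 92 kg left
truck 4: place 57 kg, 35 kg left
truck 5: place 53 kg, 97 kg left
truck 5: place 53 kg, 44 kg left
truck 6: place 52 kg, 98 kg left
truck 6: place 52 kg, 46 kg left
truck 7: place 51 kg, 99 kg left
truck 7: place 50 kg, 49 kg left
truck 8: place 50 kg, 100 kg left

8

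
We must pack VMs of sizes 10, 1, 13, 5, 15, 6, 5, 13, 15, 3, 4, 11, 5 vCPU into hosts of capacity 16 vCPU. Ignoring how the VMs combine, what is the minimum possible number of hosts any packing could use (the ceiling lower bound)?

Total size = 10 + 1 + 13 + 5 + 15 + 6 + 5 + 13 + 15 + 3 + 4 + 11 + 5 = 106 vCPU.
⌈106 / 16⌉ = 7.

7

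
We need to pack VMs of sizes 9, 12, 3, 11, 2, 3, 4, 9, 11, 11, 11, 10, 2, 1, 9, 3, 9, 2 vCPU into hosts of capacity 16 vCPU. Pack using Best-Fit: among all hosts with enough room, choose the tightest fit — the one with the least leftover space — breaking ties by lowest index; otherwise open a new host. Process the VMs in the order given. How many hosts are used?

10 hosts

9 vCPU → host 1 (remaining 7 vCPU)
12 vCPU → host 2 (remaining 4 vCPU)
3 vCPU → host 2 (remaining 1 vCPU)
11 vCPU → host 3 (remaining 5 vCPU)
2 vCPU → host 3 (remaining 3 vCPU)
3 vCPU → host 3 (remaining 0 vCPU)
4 vCPU → host 1 (remaining 3 vCPU)
9 vCPU → host 4 (remaining 7 vCPU)
11 vCPU → host 5 (remaining 5 vCPU)
11 vCPU → host 6 (remaining 5 vCPU)
11 vCPU → host 7 (remaining 5 vCPU)
10 vCPU → host 8 (remaining 6 vCPU)
2 vCPU → host 1 (remaining 1 vCPU)
1 vCPU → host 1 (remaining 0 vCPU)
9 vCPU → host 9 (remaining 7 vCPU)
3 vCPU → host 5 (remaining 2 vCPU)
9 vCPU → host 10 (remaining 7 vCPU)
2 vCPU → host 5 (remaining 0 vCPU)
Final hosts: [9,4,2,1] [12,3] [11,2,3] [9] [11,3,2] [11] [11] [10] [9] [9].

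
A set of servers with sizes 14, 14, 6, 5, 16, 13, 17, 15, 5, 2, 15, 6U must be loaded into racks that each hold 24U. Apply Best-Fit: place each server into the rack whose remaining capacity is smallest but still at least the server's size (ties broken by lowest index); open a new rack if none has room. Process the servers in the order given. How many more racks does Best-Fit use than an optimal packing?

0

Best-Fit: [14,6,2] [14,5,5] [16] [13] [17,6] [15] [15] → 7 racks.
7 servers exceed 12U (half the capacity), and no two of those can share a rack, so at least 7 racks are needed.
So 7 is already optimal.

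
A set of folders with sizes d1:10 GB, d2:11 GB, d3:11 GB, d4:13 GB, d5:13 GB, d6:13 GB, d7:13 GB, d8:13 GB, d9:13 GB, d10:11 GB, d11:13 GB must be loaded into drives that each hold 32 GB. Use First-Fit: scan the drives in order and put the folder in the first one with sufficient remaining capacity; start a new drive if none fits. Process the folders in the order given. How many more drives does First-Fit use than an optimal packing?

First-Fit: [10,11,11] [13,13] [13,13] [13,13] [11,13] → 5 drives.
Total size 134 GB; any packing needs at least ⌈134/32⌉ = 5 drives.
So 5 is already optimal.

0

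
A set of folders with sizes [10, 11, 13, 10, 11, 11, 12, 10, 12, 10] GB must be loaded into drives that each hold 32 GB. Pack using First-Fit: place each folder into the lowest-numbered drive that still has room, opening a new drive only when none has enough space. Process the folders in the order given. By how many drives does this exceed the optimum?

First-Fit: [10,11,10] [13,11] [11,12] [10,12,10] → 4 drives.
Total size 110 GB; any packing needs at least ⌈110/32⌉ = 4 drives.
So 4 is already optimal.

0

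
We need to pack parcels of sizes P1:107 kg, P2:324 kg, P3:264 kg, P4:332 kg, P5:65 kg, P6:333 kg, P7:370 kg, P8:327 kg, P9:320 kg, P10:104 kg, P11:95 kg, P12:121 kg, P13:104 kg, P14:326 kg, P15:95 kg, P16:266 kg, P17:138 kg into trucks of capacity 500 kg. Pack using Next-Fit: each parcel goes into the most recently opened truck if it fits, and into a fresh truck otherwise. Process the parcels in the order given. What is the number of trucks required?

truck 1: place P1 (107 kg), 393 kg left
truck 1: place P2 (324 kg), 69 kg left
truck 2: place P3 (264 kg), 236 kg left
truck 3: place P4 (332 kg), 168 kg left
truck 3: place P5 (65 kg), 103 kg left
truck 4: place P6 (333 kg), 167 kg left
truck 5: place P7 (370 kg), 130 kg left
truck 6: place P8 (327 kg), 173 kg left
truck 7: place P9 (320 kg), 180 kg left
truck 7: place P10 (104 kg), 76 kg left
truck 8: place P11 (95 kg), 405 kg left
truck 8: place P12 (121 kg), 284 kg left
truck 8: place P13 (104 kg), 180 kg left
truck 9: place P14 (326 kg), 174 kg left
truck 9: place P15 (95 kg), 79 kg left
truck 10: place P16 (266 kg), 234 kg left
truck 10: place P17 (138 kg), 96 kg left
Final trucks: [107,324] [264] [332,65] [333] [370] [327] [320,104] [95,121,104] [326,95] [266,138].

10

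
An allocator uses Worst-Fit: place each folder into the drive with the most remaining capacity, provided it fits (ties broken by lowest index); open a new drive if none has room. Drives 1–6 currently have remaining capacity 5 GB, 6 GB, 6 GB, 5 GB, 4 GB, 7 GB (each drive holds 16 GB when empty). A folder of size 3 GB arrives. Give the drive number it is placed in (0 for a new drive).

6

Drives with room: drive 1 (5 GB), drive 2 (6 GB), drive 3 (6 GB), drive 4 (5 GB), drive 5 (4 GB), drive 6 (7 GB).
Most room is drive 6 with 7 GB free.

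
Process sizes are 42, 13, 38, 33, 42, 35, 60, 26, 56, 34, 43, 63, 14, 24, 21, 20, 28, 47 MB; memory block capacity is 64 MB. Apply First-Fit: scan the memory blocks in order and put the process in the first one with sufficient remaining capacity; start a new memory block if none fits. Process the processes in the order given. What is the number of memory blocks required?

12

Put 42 MB in memory block 1; 22 MB remain.
Put 13 MB in memory block 1; 9 MB remain.
Put 38 MB in memory block 2; 26 MB remain.
Put 33 MB in memory block 3; 31 MB remain.
Put 42 MB in memory block 4; 22 MB remain.
Put 35 MB in memory block 5; 29 MB remain.
Put 60 MB in memory block 6; 4 MB remain.
Put 26 MB in memory block 2; 0 MB remain.
Put 56 MB in memory block 7; 8 MB remain.
Put 34 MB in memory block 8; 30 MB remain.
Put 43 MB in memory block 9; 21 MB remain.
Put 63 MB in memory block 10; 1 MB remain.
Put 14 MB in memory block 3; 17 MB remain.
Put 24 MB in memory block 5; 5 MB remain.
Put 21 MB in memory block 4; 1 MB remain.
Put 20 MB in memory block 8; 10 MB remain.
Put 28 MB in memory block 11; 36 MB remain.
Put 47 MB in memory block 12; 17 MB remain.
Final memory blocks: [42,13] [38,26] [33,14] [42,21] [35,24] [60] [56] [34,20] [43] [63] [28] [47].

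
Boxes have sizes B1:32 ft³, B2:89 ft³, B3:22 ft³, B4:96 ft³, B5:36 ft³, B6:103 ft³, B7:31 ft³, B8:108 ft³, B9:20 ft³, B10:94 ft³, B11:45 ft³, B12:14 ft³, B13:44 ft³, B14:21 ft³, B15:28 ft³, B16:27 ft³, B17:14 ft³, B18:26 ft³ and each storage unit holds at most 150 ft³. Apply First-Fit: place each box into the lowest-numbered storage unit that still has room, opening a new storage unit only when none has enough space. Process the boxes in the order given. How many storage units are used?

Put B1 (32 ft³) in storage unit 1; 118 ft³ remain.
Put B2 (89 ft³) in storage unit 1; 29 ft³ remain.
Put B3 (22 ft³) in storage unit 1; 7 ft³ remain.
Put B4 (96 ft³) in storage unit 2; 54 ft³ remain.
Put B5 (36 ft³) in storage unit 2; 18 ft³ remain.
Put B6 (103 ft³) in storage unit 3; 47 ft³ remain.
Put B7 (31 ft³) in storage unit 3; 16 ft³ remain.
Put B8 (108 ft³) in storage unit 4; 42 ft³ remain.
Put B9 (20 ft³) in storage unit 4; 22 ft³ remain.
Put B10 (94 ft³) in storage unit 5; 56 ft³ remain.
Put B11 (45 ft³) in storage unit 5; 11 ft³ remain.
Put B12 (14 ft³) in storage unit 2; 4 ft³ remain.
Put B13 (44 ft³) in storage unit 6; 106 ft³ remain.
Put B14 (21 ft³) in storage unit 4; 1 ft³ remain.
Put B15 (28 ft³) in storage unit 6; 78 ft³ remain.
Put B16 (27 ft³) in storage unit 6; 51 ft³ remain.
Put B17 (14 ft³) in storage unit 3; 2 ft³ remain.
Put B18 (26 ft³) in storage unit 6; 25 ft³ remain.
Final storage units: [32,89,22] [96,36,14] [103,31,14] [108,20,21] [94,45] [44,28,27,26].

6 storage units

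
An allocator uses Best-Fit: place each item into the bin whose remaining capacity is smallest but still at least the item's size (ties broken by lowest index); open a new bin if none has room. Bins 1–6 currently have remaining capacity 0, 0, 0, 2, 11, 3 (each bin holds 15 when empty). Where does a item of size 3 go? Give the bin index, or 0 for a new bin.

Bins with room: bin 5 (11), bin 6 (3).
Tightest fit is bin 6 with 3 free.

6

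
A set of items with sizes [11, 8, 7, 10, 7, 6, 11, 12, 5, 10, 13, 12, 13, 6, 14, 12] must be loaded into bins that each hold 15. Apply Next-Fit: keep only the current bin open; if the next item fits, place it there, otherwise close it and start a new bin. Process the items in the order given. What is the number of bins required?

13

Put 11 in bin 1; 4 remain.
Put 8 in bin 2; 7 remain.
Put 7 in bin 2; 0 remain.
Put 10 in bin 3; 5 remain.
Put 7 in bin 4; 8 remain.
Put 6 in bin 4; 2 remain.
Put 11 in bin 5; 4 remain.
Put 12 in bin 6; 3 remain.
Put 5 in bin 7; 10 remain.
Put 10 in bin 7; 0 remain.
Put 13 in bin 8; 2 remain.
Put 12 in bin 9; 3 remain.
Put 13 in bin 10; 2 remain.
Put 6 in bin 11; 9 remain.
Put 14 in bin 12; 1 remain.
Put 12 in bin 13; 3 remain.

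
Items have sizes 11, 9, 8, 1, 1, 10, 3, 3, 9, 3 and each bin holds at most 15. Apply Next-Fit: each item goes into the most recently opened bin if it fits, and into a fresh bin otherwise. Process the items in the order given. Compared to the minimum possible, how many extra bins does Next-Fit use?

Next-Fit: [11] [9] [8,1,1] [10,3] [3,9,3] → 5 bins.
5 items exceed 7.5 (half the capacity), and no two of those can share a bin, so at least 5 bins are needed.
So 5 is already optimal.

0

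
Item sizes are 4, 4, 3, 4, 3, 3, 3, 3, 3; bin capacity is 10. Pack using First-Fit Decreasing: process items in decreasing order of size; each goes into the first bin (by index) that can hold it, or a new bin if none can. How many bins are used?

4

Sorted descending: 4, 4, 4, 3, 3, 3, 3, 3, 3.
bin 1: place 4, 6 left
bin 1: place 4, 2 left
bin 2: place 4, 6 left
bin 2: place 3, 3 left
bin 2: place 3, 0 left
bin 3: place 3, 7 left
bin 3: place 3, 4 left
bin 3: place 3, 1 left
bin 4: place 3, 7 left
Final bins: [4,4] [4,3,3] [3,3,3] [3].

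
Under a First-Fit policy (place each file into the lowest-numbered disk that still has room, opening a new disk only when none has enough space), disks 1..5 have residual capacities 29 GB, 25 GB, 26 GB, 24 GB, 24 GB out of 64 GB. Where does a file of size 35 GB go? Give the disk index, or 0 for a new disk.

No disk has ≥ 35 GB free, so a new disk is opened.

0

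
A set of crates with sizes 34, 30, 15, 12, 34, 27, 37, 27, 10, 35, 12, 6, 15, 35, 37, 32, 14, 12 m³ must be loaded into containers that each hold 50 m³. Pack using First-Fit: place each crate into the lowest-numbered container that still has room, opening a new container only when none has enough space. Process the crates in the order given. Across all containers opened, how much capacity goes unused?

container 1: place 34 m³, 16 m³ left
container 2: place 30 m³, 20 m³ left
container 1: place 15 m³, 1 m³ left
container 2: place 12 m³, 8 m³ left
container 3: place 34 m³, 16 m³ left
container 4: place 27 m³, 23 m³ left
container 5: place 37 m³, 13 m³ left
container 6: place 27 m³, 23 m³ left
container 3: place 10 m³, 6 m³ left
container 7: place 35 m³, 15 m³ left
container 4: place 12 m³, 11 m³ left
container 2: place 6 m³, 2 m³ left
container 6: place 15 m³, 8 m³ left
container 8: place 35 m³, 15 m³ left
container 9: place 37 m³, 13 m³ left
container 10: place 32 m³, 18 m³ left
container 7: place 14 m³, 1 m³ left
container 5: place 12 m³, 1 m³ left
10 containers × 50 m³ = 500 m³; used 424 m³; unused 76 m³.

76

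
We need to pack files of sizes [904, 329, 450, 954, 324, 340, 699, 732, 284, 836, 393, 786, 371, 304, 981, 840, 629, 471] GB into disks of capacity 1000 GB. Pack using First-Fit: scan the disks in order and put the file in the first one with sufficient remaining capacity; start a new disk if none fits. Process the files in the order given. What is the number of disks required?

13 disks

904 GB → disk 1 (remaining 96 GB)
329 GB → disk 2 (remaining 671 GB)
450 GB → disk 2 (remaining 221 GB)
954 GB → disk 3 (remaining 46 GB)
324 GB → disk 4 (remaining 676 GB)
340 GB → disk 4 (remaining 336 GB)
699 GB → disk 5 (remaining 301 GB)
732 GB → disk 6 (remaining 268 GB)
284 GB → disk 4 (remaining 52 GB)
836 GB → disk 7 (remaining 164 GB)
393 GB → disk 8 (remaining 607 GB)
786 GB → disk 9 (remaining 214 GB)
371 GB → disk 8 (remaining 236 GB)
304 GB → disk 10 (remaining 696 GB)
981 GB → disk 11 (remaining 19 GB)
840 GB → disk 12 (remaining 160 GB)
629 GB → disk 10 (remaining 67 GB)
471 GB → disk 13 (remaining 529 GB)
Final disks: [904] [329,450] [954] [324,340,284] [699] [732] [836] [393,371] [786] [304,629] [981] [840] [471].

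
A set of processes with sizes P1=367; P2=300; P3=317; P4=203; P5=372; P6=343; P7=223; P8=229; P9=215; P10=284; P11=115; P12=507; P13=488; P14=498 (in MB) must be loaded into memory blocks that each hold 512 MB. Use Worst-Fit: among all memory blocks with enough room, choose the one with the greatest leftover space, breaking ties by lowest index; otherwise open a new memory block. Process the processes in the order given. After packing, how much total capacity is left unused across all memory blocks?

659

memory block 1: place P1 (367 MB), 145 MB left
memory block 2: place P2 (300 MB), 212 MB left
memory block 3: place P3 (317 MB), 195 MB left
memory block 2: place P4 (203 MB), 9 MB left
memory block 4: place P5 (372 MB), 140 MB left
memory block 5: place P6 (343 MB), 169 MB left
memory block 6: place P7 (223 MB), 289 MB left
memory block 6: place P8 (229 MB), 60 MB left
memory block 7: place P9 (215 MB), 297 MB left
memory block 7: place P10 (284 MB), 13 MB left
memory block 3: place P11 (115 MB), 80 MB left
memory block 8: place P12 (507 MB), 5 MB left
memory block 9: place P13 (488 MB), 24 MB left
memory block 10: place P14 (498 MB), 14 MB left
10 memory blocks × 512 MB = 5120 MB; used 4461 MB; unused 659 MB.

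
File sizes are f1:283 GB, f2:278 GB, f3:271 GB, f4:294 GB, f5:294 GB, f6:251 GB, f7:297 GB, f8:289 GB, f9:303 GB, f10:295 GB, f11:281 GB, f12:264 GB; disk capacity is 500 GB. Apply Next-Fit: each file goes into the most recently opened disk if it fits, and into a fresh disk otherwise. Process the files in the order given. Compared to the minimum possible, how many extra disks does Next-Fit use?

Next-Fit: [283] [278] [271] [294] [294] [251] [297] [289] [303] [295] [281] [264] → 12 disks.
12 files exceed 250 GB (half the capacity), and no two of those can share a disk, so at least 12 disks are needed.
So 12 is already optimal.

0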